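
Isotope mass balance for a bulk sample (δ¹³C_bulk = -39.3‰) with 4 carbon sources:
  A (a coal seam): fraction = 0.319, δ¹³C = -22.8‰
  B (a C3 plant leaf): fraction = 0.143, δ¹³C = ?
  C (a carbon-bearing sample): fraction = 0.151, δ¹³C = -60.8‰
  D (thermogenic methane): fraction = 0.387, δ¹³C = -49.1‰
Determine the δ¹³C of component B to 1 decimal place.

-26.9‰

Isotope mass balance: δ_bulk = Σ fᵢ·δᵢ.
-39.3 = 0.319×(-22.8) + 0.143×δ_B + 0.151×(-60.8) + 0.387×(-49.1)
0.143·δ_B = -39.3 − (-35.456) = -3.844
δ_B = -3.844 / 0.143 = -26.88‰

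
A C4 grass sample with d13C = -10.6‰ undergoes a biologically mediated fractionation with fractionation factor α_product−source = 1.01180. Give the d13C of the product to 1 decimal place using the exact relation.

1.1‰

δ_product = (δ_source + 1000)·α − 1000
δ_product = (-10.6 + 1000) × 1.01180 − 1000
δ_product = 1001.075 − 1000 = 1.07‰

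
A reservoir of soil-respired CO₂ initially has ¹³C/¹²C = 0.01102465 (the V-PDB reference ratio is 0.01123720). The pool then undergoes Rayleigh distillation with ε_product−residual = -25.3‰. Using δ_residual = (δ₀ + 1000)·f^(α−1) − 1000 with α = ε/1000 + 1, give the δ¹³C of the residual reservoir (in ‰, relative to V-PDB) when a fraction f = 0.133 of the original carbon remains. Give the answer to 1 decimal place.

32.5‰

δ₀ = (0.01102465/0.01123720 − 1)×1000 = (0.981085 − 1)×1000 = -18.915‰
α − 1 = ε/1000 = -0.0253
f^(α−1) = 0.133^(-0.0253) = 1.052365
δ_res = (-18.915 + 1000) × 1.052365 − 1000 = 1032.460 − 1000 = 32.46‰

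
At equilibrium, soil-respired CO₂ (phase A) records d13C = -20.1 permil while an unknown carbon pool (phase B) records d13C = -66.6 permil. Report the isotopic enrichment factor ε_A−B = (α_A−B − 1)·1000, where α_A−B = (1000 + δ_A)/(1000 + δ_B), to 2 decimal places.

49.82 permil

α_A−B = (1000 + -20.1) / (1000 + -66.6) = 979.9 / 933.4 = 1.049818
ε_A−B = (1.049818 − 1) × 1000 = 49.818 permil
(The approximation ε ≈ δ_A − δ_B would give 46.5 permil.)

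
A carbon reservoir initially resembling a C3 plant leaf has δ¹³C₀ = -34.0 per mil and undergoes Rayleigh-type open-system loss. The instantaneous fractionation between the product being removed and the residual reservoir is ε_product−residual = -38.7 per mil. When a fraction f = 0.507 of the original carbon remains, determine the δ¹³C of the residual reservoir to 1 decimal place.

Rayleigh residual: δ_res = (δ₀ + 1000)·f^(α−1) − 1000
α = ε/1000 + 1 = 0.96130, so α − 1 = -0.03870
f^(α−1) = 0.507^(-0.03870) = 1.026635
δ_res = (-34.0 + 1000) × 1.026635 − 1000 = 991.730 − 1000 = -8.27 per mil

-8.3 per mil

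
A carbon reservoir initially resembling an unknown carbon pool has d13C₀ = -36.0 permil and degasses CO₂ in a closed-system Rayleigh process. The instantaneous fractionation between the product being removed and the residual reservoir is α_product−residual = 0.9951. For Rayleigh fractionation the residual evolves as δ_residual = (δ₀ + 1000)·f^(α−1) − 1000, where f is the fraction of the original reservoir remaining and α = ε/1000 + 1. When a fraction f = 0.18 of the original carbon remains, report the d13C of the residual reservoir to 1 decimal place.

-27.9 permil

Rayleigh residual: δ_res = (δ₀ + 1000)·f^(α−1) − 1000
α − 1 = -0.00490
f^(α−1) = 0.18^(-0.00490) = 1.008438
δ_res = (-36.0 + 1000) × 1.008438 − 1000 = 972.134 − 1000 = -27.87 permil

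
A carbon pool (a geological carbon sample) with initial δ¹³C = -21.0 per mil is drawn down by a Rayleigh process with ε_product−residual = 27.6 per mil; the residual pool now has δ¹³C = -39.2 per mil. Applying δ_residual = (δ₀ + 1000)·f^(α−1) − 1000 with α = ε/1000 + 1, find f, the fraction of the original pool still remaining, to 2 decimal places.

α − 1 = ε/1000 = 0.0276
(δ_res + 1000)/(δ₀ + 1000) = (-39.2 + 1000)/(-21.0 + 1000) = 960.8/979.0 = 0.981410
f = 0.981410^(1/0.0276) = exp(ln(0.981410)/0.0276) = exp(-0.01877/0.0276)
f = exp(-0.6799) = 0.5067

0.51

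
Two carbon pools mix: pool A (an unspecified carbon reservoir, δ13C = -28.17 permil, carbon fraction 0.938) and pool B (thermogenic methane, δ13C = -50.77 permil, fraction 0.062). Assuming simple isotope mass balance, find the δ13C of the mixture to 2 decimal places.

δ_mix = f_A·δ_A + f_B·δ_B
δ_mix = 0.938 × (-28.17) + 0.062 × (-50.77)
δ_mix = -26.423 + -3.148 = -29.571 permil

-29.57 permil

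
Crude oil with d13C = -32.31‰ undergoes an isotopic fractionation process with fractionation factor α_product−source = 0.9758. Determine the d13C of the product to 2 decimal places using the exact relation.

δ_product = (δ_source + 1000)·α − 1000
δ_product = (-32.31 + 1000) × 0.9758 − 1000
δ_product = 944.272 − 1000 = -55.728‰

-55.73‰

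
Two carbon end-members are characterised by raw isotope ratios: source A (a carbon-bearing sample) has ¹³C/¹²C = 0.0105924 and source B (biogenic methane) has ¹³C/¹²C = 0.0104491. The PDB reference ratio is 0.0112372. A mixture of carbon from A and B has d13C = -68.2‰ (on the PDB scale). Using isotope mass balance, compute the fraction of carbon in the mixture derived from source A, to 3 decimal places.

0.152

δ_A = (0.0105924/0.0112372 − 1)×1000 = (0.942619 − 1)×1000 = -57.381‰
δ_B = (0.0104491/0.0112372 − 1)×1000 = (0.929867 − 1)×1000 = -70.133‰
f_A = (δ_mix − δ_B)/(δ_A − δ_B) = (-68.2 − (-70.133))/(-57.381 − (-70.133))
f_A = 1.933 / 12.752 = 0.1516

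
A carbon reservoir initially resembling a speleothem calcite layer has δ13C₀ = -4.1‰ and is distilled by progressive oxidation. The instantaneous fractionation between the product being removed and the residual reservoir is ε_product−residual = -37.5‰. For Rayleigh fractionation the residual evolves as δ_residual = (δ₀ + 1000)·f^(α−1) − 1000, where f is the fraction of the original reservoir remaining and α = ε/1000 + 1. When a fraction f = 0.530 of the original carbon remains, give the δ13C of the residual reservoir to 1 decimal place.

Rayleigh residual: δ_res = (δ₀ + 1000)·f^(α−1) − 1000
α = ε/1000 + 1 = 0.96250, so α − 1 = -0.03750
f^(α−1) = 0.530^(-0.03750) = 1.024094
δ_res = (-4.1 + 1000) × 1.024094 − 1000 = 1019.895 − 1000 = 19.89‰

19.9‰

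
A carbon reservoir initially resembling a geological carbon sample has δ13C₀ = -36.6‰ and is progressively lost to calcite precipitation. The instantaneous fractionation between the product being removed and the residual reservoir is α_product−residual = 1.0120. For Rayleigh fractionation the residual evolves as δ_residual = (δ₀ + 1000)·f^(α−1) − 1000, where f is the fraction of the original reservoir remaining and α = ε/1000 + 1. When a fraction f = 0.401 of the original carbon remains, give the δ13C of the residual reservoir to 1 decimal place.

Rayleigh residual: δ_res = (δ₀ + 1000)·f^(α−1) − 1000
α − 1 = 0.01200
f^(α−1) = 0.401^(0.01200) = 0.989094
δ_res = (-36.6 + 1000) × 0.989094 − 1000 = 952.894 − 1000 = -47.11‰

-47.1‰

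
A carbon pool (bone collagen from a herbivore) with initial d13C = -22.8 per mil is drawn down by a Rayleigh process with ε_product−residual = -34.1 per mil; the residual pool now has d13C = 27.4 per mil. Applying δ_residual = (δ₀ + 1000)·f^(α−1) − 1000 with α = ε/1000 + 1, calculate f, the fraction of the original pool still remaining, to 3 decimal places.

0.230

α − 1 = ε/1000 = -0.0341
(δ_res + 1000)/(δ₀ + 1000) = (27.4 + 1000)/(-22.8 + 1000) = 1027.4/977.2 = 1.051371
f = 1.051371^(1/-0.0341) = exp(ln(1.051371)/-0.0341) = exp(0.05010/-0.0341)
f = exp(-1.4691) = 0.2301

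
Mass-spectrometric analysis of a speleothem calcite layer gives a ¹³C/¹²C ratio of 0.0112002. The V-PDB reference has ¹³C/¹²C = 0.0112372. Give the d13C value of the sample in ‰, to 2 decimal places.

d13C = (R_sample / R_standard − 1) × 1000
R_sample / R_standard = 0.0112002 / 0.0112372 = 0.996707
d13C = (0.996707 − 1) × 1000 = -3.293‰

-3.29‰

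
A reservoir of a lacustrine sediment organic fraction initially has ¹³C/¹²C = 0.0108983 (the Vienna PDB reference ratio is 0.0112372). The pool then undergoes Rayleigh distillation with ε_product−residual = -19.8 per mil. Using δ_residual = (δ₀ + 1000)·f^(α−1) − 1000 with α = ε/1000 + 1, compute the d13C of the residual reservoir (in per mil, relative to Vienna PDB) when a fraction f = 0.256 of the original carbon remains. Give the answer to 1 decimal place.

-3.6 per mil

δ₀ = (0.0108983/0.0112372 − 1)×1000 = (0.969841 − 1)×1000 = -30.159 per mil
α − 1 = ε/1000 = -0.0198
f^(α−1) = 0.256^(-0.0198) = 1.027346
δ_res = (-30.159 + 1000) × 1.027346 − 1000 = 996.363 − 1000 = -3.64 per mil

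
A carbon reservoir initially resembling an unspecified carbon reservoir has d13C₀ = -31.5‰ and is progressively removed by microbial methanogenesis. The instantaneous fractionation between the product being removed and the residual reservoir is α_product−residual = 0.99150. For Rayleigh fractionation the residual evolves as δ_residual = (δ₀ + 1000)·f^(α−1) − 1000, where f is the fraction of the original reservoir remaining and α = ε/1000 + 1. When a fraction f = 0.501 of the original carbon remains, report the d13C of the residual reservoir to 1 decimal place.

Rayleigh residual: δ_res = (δ₀ + 1000)·f^(α−1) − 1000
α − 1 = -0.00850
f^(α−1) = 0.501^(-0.00850) = 1.005892
δ_res = (-31.5 + 1000) × 1.005892 − 1000 = 974.206 − 1000 = -25.79‰

-25.8‰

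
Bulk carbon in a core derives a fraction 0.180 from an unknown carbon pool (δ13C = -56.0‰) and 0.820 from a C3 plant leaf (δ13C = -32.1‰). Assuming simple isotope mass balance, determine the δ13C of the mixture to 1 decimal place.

δ_mix = f_A·δ_A + f_B·δ_B
δ_mix = 0.180 × (-56.0) + 0.820 × (-32.1)
δ_mix = -10.08 + -26.32 = -36.40‰

-36.4‰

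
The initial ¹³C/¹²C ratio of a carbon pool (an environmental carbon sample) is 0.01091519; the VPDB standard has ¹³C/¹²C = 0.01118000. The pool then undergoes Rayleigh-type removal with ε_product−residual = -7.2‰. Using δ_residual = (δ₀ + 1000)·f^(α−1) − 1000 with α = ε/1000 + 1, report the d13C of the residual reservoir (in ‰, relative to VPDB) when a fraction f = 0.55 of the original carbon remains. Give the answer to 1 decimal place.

-19.5‰

δ₀ = (0.01091519/0.01118000 − 1)×1000 = (0.976314 − 1)×1000 = -23.686‰
α − 1 = ε/1000 = -0.0072
f^(α−1) = 0.55^(-0.0072) = 1.004314
δ_res = (-23.686 + 1000) × 1.004314 − 1000 = 980.525 − 1000 = -19.47‰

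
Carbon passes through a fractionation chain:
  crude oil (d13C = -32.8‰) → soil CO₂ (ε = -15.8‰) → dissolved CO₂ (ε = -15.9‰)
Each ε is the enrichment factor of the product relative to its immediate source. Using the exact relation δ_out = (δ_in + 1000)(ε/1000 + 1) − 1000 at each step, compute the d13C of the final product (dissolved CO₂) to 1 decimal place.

-63.2‰

step 1: δ = (-32.80 + 1000)·(-15.8/1000 + 1) − 1000 = -48.08‰
step 2: δ = (-48.08 + 1000)·(-15.9/1000 + 1) − 1000 = -63.22‰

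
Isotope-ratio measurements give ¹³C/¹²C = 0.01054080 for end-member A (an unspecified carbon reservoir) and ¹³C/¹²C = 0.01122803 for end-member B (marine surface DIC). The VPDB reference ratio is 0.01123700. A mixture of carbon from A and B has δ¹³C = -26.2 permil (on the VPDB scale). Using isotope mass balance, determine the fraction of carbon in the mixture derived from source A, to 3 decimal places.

δ_A = (0.01054080/0.01123700 − 1)×1000 = (0.938044 − 1)×1000 = -61.956 permil
δ_B = (0.01122803/0.01123700 − 1)×1000 = (0.999202 − 1)×1000 = -0.798 permil
f_A = (δ_mix − δ_B)/(δ_A − δ_B) = (-26.2 − (-0.798))/(-61.956 − (-0.798))
f_A = -25.402 / -61.158 = 0.4153

0.415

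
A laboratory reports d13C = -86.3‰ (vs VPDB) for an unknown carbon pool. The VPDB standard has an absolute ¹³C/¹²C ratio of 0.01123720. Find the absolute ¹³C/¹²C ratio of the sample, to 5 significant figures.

R_sample = R_standard × (d13C/1000 + 1)
R_sample = 0.01123720 × (-86.3/1000 + 1) = 0.01123720 × 0.913700
R_sample = 0.0102674

0.010267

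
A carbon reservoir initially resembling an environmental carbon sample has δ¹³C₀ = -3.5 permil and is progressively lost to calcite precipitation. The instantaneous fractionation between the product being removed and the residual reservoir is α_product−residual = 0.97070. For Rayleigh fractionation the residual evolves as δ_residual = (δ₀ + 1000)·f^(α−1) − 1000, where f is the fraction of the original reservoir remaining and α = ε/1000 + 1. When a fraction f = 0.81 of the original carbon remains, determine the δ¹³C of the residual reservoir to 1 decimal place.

Rayleigh residual: δ_res = (δ₀ + 1000)·f^(α−1) − 1000
α − 1 = -0.02930
f^(α−1) = 0.81^(-0.02930) = 1.006193
δ_res = (-3.5 + 1000) × 1.006193 − 1000 = 1002.672 − 1000 = 2.67 permil

2.7 permil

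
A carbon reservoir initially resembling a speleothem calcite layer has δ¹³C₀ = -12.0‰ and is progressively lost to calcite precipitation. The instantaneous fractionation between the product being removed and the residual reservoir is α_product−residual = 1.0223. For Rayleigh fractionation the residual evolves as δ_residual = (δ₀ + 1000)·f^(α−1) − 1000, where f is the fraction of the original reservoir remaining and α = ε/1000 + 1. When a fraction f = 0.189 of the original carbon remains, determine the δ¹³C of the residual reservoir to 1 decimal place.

Rayleigh residual: δ_res = (δ₀ + 1000)·f^(α−1) − 1000
α − 1 = 0.02230
f^(α−1) = 0.189^(0.02230) = 0.963530
δ_res = (-12.0 + 1000) × 0.963530 − 1000 = 951.967 − 1000 = -48.03‰

-48.0‰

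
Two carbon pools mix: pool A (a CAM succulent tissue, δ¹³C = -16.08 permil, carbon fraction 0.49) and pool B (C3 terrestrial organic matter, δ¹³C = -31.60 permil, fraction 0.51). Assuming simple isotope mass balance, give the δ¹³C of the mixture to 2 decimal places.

δ_mix = f_A·δ_A + f_B·δ_B
δ_mix = 0.49 × (-16.08) + 0.51 × (-31.60)
δ_mix = -7.879 + -16.116 = -23.995 permil

-24.00 permil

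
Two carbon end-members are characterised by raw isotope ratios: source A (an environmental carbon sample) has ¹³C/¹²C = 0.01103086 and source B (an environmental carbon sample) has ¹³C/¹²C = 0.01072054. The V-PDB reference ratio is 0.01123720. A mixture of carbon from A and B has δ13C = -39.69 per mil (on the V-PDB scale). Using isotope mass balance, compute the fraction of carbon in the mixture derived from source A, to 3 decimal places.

δ_A = (0.01103086/0.01123720 − 1)×1000 = (0.981638 − 1)×1000 = -18.362 per mil
δ_B = (0.01072054/0.01123720 − 1)×1000 = (0.954022 − 1)×1000 = -45.978 per mil
f_A = (δ_mix − δ_B)/(δ_A − δ_B) = (-39.69 − (-45.978))/(-18.362 − (-45.978))
f_A = 6.288 / 27.615 = 0.2277

0.228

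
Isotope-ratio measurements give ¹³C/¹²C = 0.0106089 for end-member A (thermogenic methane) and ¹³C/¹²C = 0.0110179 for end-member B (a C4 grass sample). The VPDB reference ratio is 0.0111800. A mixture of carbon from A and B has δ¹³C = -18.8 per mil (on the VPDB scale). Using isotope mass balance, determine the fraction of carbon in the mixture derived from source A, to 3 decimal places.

0.118

δ_A = (0.0106089/0.0111800 − 1)×1000 = (0.948918 − 1)×1000 = -51.082 per mil
δ_B = (0.0110179/0.0111800 − 1)×1000 = (0.985501 − 1)×1000 = -14.499 per mil
f_A = (δ_mix − δ_B)/(δ_A − δ_B) = (-18.8 − (-14.499))/(-51.082 − (-14.499))
f_A = -4.301 / -36.583 = 0.1176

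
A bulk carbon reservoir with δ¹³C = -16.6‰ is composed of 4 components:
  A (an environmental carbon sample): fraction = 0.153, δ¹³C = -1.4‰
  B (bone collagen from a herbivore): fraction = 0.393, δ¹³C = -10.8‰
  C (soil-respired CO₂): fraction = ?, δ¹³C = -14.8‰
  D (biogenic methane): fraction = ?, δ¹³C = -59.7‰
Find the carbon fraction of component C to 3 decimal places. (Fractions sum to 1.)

Let f_C and f_D be the unknown fractions; fractions sum to 1 so f_C + f_D = 0.454.
Mass balance: Σ fᵢ·δᵢ = δ_bulk ⇒ f_C·(-14.8) + f_D·(-59.7) = -16.6 − (-4.459) = -12.141
Substitute f_D = 0.454 − f_C:
f_C·(-14.8 − -59.7) = -12.141 − 0.454×(-59.7) = 14.962
f_C = 14.962 / 44.9 = 0.3332

0.333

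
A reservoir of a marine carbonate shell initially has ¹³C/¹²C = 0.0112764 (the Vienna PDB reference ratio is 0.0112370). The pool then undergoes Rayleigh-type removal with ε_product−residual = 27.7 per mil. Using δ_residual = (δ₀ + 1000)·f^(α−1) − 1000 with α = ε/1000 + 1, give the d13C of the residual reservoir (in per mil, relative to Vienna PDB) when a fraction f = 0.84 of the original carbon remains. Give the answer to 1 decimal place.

δ₀ = (0.0112764/0.0112370 − 1)×1000 = (1.003506 − 1)×1000 = 3.506 per mil
α − 1 = ε/1000 = 0.0277
f^(α−1) = 0.84^(0.0277) = 0.995182
δ_res = (3.506 + 1000) × 0.995182 − 1000 = 998.671 − 1000 = -1.33 per mil

-1.3 per mil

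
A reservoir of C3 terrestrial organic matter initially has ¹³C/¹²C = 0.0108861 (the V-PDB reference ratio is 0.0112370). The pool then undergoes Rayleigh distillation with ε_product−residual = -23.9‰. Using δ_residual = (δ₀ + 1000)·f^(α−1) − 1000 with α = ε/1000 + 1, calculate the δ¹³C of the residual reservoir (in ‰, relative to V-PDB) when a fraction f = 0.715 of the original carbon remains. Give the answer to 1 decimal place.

δ₀ = (0.0108861/0.0112370 − 1)×1000 = (0.968773 − 1)×1000 = -31.227‰
α − 1 = ε/1000 = -0.0239
f^(α−1) = 0.715^(-0.0239) = 1.008050
δ_res = (-31.227 + 1000) × 1.008050 − 1000 = 976.571 − 1000 = -23.43‰

-23.4‰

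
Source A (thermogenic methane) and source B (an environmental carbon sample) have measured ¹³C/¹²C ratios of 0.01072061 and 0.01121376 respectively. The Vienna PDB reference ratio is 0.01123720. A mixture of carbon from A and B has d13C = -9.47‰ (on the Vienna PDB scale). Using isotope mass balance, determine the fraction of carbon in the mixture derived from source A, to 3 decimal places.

0.168

δ_A = (0.01072061/0.01123720 − 1)×1000 = (0.954029 − 1)×1000 = -45.971‰
δ_B = (0.01121376/0.01123720 − 1)×1000 = (0.997914 − 1)×1000 = -2.086‰
f_A = (δ_mix − δ_B)/(δ_A − δ_B) = (-9.47 − (-2.086))/(-45.971 − (-2.086))
f_A = -7.384 / -43.885 = 0.1683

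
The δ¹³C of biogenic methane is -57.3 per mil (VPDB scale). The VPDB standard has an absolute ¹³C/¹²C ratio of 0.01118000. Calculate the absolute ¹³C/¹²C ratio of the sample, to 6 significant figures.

0.0105394

R_sample = R_standard × (δ¹³C/1000 + 1)
R_sample = 0.01118000 × (-57.3/1000 + 1) = 0.01118000 × 0.942700
R_sample = 0.0105394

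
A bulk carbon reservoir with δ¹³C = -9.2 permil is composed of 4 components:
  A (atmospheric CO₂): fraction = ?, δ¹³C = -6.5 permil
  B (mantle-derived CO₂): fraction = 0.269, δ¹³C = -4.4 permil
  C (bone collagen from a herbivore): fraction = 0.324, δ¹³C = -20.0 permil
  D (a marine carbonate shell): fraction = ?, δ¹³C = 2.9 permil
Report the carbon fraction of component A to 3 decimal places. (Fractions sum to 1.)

0.289

Let f_A and f_D be the unknown fractions; fractions sum to 1 so f_A + f_D = 0.407.
Mass balance: Σ fᵢ·δᵢ = δ_bulk ⇒ f_A·(-6.5) + f_D·(2.9) = -9.2 − (-7.664) = -1.536
Substitute f_D = 0.407 − f_A:
f_A·(-6.5 − 2.9) = -1.536 − 0.407×(2.9) = -2.717
f_A = -2.717 / -9.4 = 0.2890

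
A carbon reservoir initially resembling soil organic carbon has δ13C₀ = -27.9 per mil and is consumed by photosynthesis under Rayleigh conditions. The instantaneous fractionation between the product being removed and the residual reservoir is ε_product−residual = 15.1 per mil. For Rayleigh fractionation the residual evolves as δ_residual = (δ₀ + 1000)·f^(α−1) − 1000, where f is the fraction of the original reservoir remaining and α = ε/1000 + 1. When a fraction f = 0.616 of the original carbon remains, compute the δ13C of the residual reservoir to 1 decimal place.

Rayleigh residual: δ_res = (δ₀ + 1000)·f^(α−1) − 1000
α = ε/1000 + 1 = 1.01510, so α − 1 = 0.01510
f^(α−1) = 0.616^(0.01510) = 0.992711
δ_res = (-27.9 + 1000) × 0.992711 − 1000 = 965.014 − 1000 = -34.99 per mil

-35.0 per mil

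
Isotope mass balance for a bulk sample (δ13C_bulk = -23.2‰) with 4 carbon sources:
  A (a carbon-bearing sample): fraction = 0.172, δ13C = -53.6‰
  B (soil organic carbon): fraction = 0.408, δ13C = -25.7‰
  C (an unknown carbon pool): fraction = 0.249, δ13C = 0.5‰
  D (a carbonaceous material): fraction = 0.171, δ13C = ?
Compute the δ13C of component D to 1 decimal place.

-21.2‰

Isotope mass balance: δ_bulk = Σ fᵢ·δᵢ.
-23.2 = 0.172×(-53.6) + 0.408×(-25.7) + 0.249×(0.5) + 0.171×δ_D
0.171·δ_D = -23.2 − (-19.580) = -3.620
δ_D = -3.620 / 0.171 = -21.17‰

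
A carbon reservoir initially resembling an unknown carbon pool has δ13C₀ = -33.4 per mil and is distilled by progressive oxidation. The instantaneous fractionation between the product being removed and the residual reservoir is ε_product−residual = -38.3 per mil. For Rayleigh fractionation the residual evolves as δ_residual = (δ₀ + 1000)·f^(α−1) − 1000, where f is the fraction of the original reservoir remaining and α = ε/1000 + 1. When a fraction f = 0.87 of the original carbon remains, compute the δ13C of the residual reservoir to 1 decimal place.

Rayleigh residual: δ_res = (δ₀ + 1000)·f^(α−1) − 1000
α = ε/1000 + 1 = 0.96170, so α − 1 = -0.03830
f^(α−1) = 0.87^(-0.03830) = 1.005348
δ_res = (-33.4 + 1000) × 1.005348 − 1000 = 971.769 − 1000 = -28.23 per mil

-28.2 per mil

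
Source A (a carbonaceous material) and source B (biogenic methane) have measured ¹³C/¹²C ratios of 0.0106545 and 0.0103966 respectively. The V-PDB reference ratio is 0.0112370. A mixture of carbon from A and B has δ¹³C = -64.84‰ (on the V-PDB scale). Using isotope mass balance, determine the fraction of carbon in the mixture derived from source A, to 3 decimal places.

δ_A = (0.0106545/0.0112370 − 1)×1000 = (0.948162 − 1)×1000 = -51.838‰
δ_B = (0.0103966/0.0112370 − 1)×1000 = (0.925211 − 1)×1000 = -74.789‰
f_A = (δ_mix − δ_B)/(δ_A − δ_B) = (-64.84 − (-74.789))/(-51.838 − (-74.789))
f_A = 9.949 / 22.951 = 0.4335

0.433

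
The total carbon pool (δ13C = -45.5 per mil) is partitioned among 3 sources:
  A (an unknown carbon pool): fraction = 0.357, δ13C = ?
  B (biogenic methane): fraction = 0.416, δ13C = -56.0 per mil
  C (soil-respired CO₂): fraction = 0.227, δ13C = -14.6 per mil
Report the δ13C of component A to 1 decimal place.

Isotope mass balance: δ_bulk = Σ fᵢ·δᵢ.
-45.5 = 0.357×δ_A + 0.416×(-56.0) + 0.227×(-14.6)
0.357·δ_A = -45.5 − (-26.610) = -18.890
δ_A = -18.890 / 0.357 = -52.91 per mil

-52.9 per mil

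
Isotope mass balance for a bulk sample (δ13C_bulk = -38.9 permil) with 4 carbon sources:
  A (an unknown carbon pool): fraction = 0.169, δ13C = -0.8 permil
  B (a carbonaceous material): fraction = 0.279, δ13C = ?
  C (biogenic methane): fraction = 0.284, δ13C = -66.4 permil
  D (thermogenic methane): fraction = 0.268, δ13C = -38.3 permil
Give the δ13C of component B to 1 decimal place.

Isotope mass balance: δ_bulk = Σ fᵢ·δᵢ.
-38.9 = 0.169×(-0.8) + 0.279×δ_B + 0.284×(-66.4) + 0.268×(-38.3)
0.279·δ_B = -38.9 − (-29.257) = -9.643
δ_B = -9.643 / 0.279 = -34.56 permil

-34.6 permil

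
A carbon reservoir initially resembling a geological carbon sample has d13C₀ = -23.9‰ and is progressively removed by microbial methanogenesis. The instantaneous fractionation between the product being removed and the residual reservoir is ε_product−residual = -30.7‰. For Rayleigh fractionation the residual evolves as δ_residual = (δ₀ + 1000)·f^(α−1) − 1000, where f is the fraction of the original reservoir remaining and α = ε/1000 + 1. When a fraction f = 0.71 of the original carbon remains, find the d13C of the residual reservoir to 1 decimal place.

Rayleigh residual: δ_res = (δ₀ + 1000)·f^(α−1) − 1000
α = ε/1000 + 1 = 0.96930, so α − 1 = -0.03070
f^(α−1) = 0.71^(-0.03070) = 1.010570
δ_res = (-23.9 + 1000) × 1.010570 − 1000 = 986.417 − 1000 = -13.58‰

-13.6‰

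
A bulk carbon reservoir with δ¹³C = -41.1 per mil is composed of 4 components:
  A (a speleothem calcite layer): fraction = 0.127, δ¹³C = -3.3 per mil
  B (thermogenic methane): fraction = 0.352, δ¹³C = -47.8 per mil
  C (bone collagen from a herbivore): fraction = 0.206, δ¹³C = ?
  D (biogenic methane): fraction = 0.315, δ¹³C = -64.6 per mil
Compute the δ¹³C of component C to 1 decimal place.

-17.0 per mil

Isotope mass balance: δ_bulk = Σ fᵢ·δᵢ.
-41.1 = 0.127×(-3.3) + 0.352×(-47.8) + 0.206×δ_C + 0.315×(-64.6)
0.206·δ_C = -41.1 − (-37.594) = -3.506
δ_C = -3.506 / 0.206 = -17.02 per mil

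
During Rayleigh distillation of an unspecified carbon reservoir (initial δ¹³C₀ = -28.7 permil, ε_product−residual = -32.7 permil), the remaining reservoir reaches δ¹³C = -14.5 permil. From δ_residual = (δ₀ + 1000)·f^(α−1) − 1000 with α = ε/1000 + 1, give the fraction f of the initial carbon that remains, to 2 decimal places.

0.64

α − 1 = ε/1000 = -0.0327
(δ_res + 1000)/(δ₀ + 1000) = (-14.5 + 1000)/(-28.7 + 1000) = 985.5/971.3 = 1.014620
f = 1.014620^(1/-0.0327) = exp(ln(1.014620)/-0.0327) = exp(0.01451/-0.0327)
f = exp(-0.4438) = 0.6416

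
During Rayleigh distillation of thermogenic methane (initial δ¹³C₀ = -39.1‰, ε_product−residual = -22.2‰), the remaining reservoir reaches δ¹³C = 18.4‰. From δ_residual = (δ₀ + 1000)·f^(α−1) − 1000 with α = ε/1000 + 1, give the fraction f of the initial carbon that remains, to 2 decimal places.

α − 1 = ε/1000 = -0.0222
(δ_res + 1000)/(δ₀ + 1000) = (18.4 + 1000)/(-39.1 + 1000) = 1018.4/960.9 = 1.059840
f = 1.059840^(1/-0.0222) = exp(ln(1.059840)/-0.0222) = exp(0.05812/-0.0222)
f = exp(-2.6179) = 0.0730

0.07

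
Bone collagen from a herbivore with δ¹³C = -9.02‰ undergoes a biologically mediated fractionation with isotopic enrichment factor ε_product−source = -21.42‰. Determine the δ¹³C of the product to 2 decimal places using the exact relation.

-30.25‰

Exactly, δ_product = (δ_source + 1000)·(ε/1000 + 1) − 1000.
δ_product = (-9.02 + 1000) × (-21.42/1000 + 1) − 1000
δ_product = -30.247‰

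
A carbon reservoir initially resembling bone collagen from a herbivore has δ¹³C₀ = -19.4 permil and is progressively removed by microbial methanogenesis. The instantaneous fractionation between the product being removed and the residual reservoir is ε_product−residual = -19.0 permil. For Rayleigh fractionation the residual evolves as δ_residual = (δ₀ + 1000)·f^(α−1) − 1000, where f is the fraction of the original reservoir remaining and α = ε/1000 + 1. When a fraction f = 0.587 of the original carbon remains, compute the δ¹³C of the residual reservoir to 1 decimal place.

-9.4 permil

Rayleigh residual: δ_res = (δ₀ + 1000)·f^(α−1) − 1000
α = ε/1000 + 1 = 0.98100, so α − 1 = -0.01900
f^(α−1) = 0.587^(-0.01900) = 1.010173
δ_res = (-19.4 + 1000) × 1.010173 − 1000 = 990.576 − 1000 = -9.42 permil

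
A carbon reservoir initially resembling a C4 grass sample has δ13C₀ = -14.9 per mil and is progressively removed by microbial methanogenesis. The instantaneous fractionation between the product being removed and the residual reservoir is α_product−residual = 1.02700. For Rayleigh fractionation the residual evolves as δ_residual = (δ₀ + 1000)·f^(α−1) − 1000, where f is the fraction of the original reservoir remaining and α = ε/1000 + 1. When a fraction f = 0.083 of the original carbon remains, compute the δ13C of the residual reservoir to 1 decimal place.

Rayleigh residual: δ_res = (δ₀ + 1000)·f^(α−1) − 1000
α − 1 = 0.02700
f^(α−1) = 0.083^(0.02700) = 0.935008
δ_res = (-14.9 + 1000) × 0.935008 − 1000 = 921.076 − 1000 = -78.92 per mil

-78.9 per mil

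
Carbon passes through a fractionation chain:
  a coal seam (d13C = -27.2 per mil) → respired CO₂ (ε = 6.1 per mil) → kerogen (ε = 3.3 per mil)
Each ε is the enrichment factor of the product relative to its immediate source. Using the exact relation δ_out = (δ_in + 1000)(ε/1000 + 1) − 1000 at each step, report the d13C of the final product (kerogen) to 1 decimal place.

step 1: δ = (-27.20 + 1000)·(6.1/1000 + 1) − 1000 = -21.27 per mil
step 2: δ = (-21.27 + 1000)·(3.3/1000 + 1) − 1000 = -18.04 per mil

-18.0 per mil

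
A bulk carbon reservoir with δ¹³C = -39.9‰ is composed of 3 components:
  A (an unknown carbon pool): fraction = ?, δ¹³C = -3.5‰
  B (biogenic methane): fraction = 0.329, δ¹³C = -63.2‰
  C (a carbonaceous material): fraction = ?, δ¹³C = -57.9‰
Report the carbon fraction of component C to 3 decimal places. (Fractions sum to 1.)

Let f_C and f_A be the unknown fractions; fractions sum to 1 so f_C + f_A = 0.671.
Mass balance: Σ fᵢ·δᵢ = δ_bulk ⇒ f_C·(-57.9) + f_A·(-3.5) = -39.9 − (-20.793) = -19.107
Substitute f_A = 0.671 − f_C:
f_C·(-57.9 − -3.5) = -19.107 − 0.671×(-3.5) = -16.759
f_C = -16.759 / -54.4 = 0.3081

0.308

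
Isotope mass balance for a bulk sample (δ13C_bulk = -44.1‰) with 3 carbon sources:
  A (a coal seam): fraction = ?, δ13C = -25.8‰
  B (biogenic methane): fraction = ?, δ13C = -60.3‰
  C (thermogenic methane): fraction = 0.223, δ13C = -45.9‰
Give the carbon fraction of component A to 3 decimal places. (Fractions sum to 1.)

0.376

Let f_A and f_B be the unknown fractions; fractions sum to 1 so f_A + f_B = 0.777.
Mass balance: Σ fᵢ·δᵢ = δ_bulk ⇒ f_A·(-25.8) + f_B·(-60.3) = -44.1 − (-10.236) = -33.864
Substitute f_B = 0.777 − f_A:
f_A·(-25.8 − -60.3) = -33.864 − 0.777×(-60.3) = 12.989
f_A = 12.989 / 34.5 = 0.3765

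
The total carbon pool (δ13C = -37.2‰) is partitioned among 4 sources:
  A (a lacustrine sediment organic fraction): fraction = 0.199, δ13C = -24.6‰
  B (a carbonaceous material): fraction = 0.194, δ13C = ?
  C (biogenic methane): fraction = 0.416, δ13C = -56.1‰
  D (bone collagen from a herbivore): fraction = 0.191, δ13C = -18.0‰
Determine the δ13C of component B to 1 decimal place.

Isotope mass balance: δ_bulk = Σ fᵢ·δᵢ.
-37.2 = 0.199×(-24.6) + 0.194×δ_B + 0.416×(-56.1) + 0.191×(-18.0)
0.194·δ_B = -37.2 − (-31.671) = -5.529
δ_B = -5.529 / 0.194 = -28.50‰

-28.5‰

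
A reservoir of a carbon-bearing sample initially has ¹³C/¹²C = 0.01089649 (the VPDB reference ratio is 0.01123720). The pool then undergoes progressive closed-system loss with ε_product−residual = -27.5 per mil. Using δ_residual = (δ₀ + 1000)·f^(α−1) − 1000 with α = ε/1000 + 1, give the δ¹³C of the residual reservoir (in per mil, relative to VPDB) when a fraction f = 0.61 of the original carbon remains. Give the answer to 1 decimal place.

δ₀ = (0.01089649/0.01123720 − 1)×1000 = (0.969680 − 1)×1000 = -30.320 per mil
α − 1 = ε/1000 = -0.0275
f^(α−1) = 0.61^(-0.0275) = 1.013686
δ_res = (-30.320 + 1000) × 1.013686 − 1000 = 982.951 − 1000 = -17.05 per mil

-17.0 per mil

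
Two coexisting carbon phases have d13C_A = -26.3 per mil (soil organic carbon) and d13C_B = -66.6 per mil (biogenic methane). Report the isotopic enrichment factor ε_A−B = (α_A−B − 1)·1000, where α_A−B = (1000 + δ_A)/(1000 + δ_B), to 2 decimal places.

43.18 per mil

α_A−B = (1000 + -26.3) / (1000 + -66.6) = 973.7 / 933.4 = 1.043175
ε_A−B = (1.043175 − 1) × 1000 = 43.175 per mil
(The approximation ε ≈ δ_A − δ_B would give 40.3 per mil.)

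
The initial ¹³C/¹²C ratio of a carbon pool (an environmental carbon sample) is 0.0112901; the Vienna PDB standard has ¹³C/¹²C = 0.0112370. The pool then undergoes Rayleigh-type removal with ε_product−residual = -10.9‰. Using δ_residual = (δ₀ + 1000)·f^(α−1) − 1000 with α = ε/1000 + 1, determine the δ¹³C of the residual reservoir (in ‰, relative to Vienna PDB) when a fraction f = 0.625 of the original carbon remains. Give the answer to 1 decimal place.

δ₀ = (0.0112901/0.0112370 − 1)×1000 = (1.004725 − 1)×1000 = 4.725‰
α − 1 = ε/1000 = -0.0109
f^(α−1) = 0.625^(-0.0109) = 1.005136
δ_res = (4.725 + 1000) × 1.005136 − 1000 = 1009.886 − 1000 = 9.89‰

9.9‰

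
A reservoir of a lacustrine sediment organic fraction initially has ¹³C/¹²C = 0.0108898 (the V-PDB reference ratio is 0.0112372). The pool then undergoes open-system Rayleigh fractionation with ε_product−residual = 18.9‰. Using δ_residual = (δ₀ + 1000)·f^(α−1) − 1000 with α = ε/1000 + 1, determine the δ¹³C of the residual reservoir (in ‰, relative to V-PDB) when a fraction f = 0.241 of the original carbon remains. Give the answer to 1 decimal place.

-56.6‰

δ₀ = (0.0108898/0.0112372 − 1)×1000 = (0.969085 − 1)×1000 = -30.915‰
α − 1 = ε/1000 = 0.0189
f^(α−1) = 0.241^(0.0189) = 0.973465
δ_res = (-30.915 + 1000) × 0.973465 − 1000 = 943.370 − 1000 = -56.63‰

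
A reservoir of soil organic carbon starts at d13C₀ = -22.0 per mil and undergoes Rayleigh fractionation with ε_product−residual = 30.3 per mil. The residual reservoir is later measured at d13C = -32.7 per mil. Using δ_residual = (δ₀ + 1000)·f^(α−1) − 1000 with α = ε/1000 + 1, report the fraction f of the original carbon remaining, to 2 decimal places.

0.70

α − 1 = ε/1000 = 0.0303
(δ_res + 1000)/(δ₀ + 1000) = (-32.7 + 1000)/(-22.0 + 1000) = 967.3/978.0 = 0.989059
f = 0.989059^(1/0.0303) = exp(ln(0.989059)/0.0303) = exp(-0.01100/0.0303)
f = exp(-0.3631) = 0.6955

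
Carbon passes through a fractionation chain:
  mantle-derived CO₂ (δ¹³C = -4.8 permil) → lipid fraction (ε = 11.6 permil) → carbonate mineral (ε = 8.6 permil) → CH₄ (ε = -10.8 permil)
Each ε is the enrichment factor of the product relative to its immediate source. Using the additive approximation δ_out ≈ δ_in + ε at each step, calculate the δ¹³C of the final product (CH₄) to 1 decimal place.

4.6 permil

step 1: δ ≈ -4.8 + (11.6) = 6.8 permil
step 2: δ ≈ 6.8 + (8.6) = 15.4 permil
step 3: δ ≈ 15.4 + (-10.8) = 4.6 permil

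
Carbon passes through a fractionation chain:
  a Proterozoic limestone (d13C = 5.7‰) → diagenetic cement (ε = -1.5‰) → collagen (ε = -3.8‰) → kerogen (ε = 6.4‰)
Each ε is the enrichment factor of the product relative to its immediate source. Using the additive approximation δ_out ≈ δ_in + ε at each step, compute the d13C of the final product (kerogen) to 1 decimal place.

6.8‰

step 1: δ ≈ 5.7 + (-1.5) = 4.2‰
step 2: δ ≈ 4.2 + (-3.8) = 0.4‰
step 3: δ ≈ 0.4 + (6.4) = 6.8‰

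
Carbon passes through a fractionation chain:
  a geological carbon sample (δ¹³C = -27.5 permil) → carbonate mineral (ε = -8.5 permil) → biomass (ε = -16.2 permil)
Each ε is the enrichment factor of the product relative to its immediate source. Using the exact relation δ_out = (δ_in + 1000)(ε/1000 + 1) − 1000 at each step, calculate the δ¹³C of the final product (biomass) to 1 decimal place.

-51.4 permil

step 1: δ = (-27.50 + 1000)·(-8.5/1000 + 1) − 1000 = -35.77 permil
step 2: δ = (-35.77 + 1000)·(-16.2/1000 + 1) − 1000 = -51.39 permil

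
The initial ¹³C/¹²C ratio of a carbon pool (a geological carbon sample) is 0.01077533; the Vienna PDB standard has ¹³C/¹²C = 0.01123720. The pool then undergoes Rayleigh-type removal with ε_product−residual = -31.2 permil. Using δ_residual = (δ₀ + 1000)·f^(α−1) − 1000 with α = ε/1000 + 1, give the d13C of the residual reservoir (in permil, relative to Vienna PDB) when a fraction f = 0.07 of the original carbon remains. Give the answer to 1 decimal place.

41.9 permil

δ₀ = (0.01077533/0.01123720 − 1)×1000 = (0.958898 − 1)×1000 = -41.102 permil
α − 1 = ε/1000 = -0.0312
f^(α−1) = 0.07^(-0.0312) = 1.086508
δ_res = (-41.102 + 1000) × 1.086508 − 1000 = 1041.851 − 1000 = 41.85 permil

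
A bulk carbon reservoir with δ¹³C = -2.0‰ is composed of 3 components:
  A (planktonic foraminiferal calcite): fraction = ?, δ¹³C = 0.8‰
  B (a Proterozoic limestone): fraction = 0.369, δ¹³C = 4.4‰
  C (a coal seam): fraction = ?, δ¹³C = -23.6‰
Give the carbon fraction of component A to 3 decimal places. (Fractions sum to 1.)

0.462

Let f_A and f_C be the unknown fractions; fractions sum to 1 so f_A + f_C = 0.631.
Mass balance: Σ fᵢ·δᵢ = δ_bulk ⇒ f_A·(0.8) + f_C·(-23.6) = -2.0 − (1.624) = -3.624
Substitute f_C = 0.631 − f_A:
f_A·(0.8 − -23.6) = -3.624 − 0.631×(-23.6) = 11.268
f_A = 11.268 / 24.4 = 0.4618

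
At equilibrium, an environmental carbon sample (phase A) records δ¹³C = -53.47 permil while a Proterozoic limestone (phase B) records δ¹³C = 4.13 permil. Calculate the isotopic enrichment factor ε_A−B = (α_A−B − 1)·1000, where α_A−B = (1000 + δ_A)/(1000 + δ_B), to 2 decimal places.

α_A−B = (1000 + -53.47) / (1000 + 4.13) = 946.53 / 1004.13 = 0.942637
ε_A−B = (0.942637 − 1) × 1000 = -57.363 permil
(The approximation ε ≈ δ_A − δ_B would give -57.60 permil.)

-57.36 permil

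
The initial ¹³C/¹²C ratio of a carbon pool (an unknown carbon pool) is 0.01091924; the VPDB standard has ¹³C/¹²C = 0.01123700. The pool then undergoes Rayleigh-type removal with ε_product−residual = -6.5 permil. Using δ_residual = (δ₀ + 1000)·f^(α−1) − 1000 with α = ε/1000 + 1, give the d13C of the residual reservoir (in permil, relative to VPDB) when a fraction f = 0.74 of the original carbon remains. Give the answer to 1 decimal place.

-26.4 permil

δ₀ = (0.01091924/0.01123700 − 1)×1000 = (0.971722 − 1)×1000 = -28.278 permil
α − 1 = ε/1000 = -0.0065
f^(α−1) = 0.74^(-0.0065) = 1.001959
δ_res = (-28.278 + 1000) × 1.001959 − 1000 = 973.626 − 1000 = -26.37 permil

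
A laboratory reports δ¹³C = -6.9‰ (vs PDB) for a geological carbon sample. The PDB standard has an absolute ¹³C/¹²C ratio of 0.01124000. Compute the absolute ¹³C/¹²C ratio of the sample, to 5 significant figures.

R_sample = R_standard × (δ¹³C/1000 + 1)
R_sample = 0.01124000 × (-6.9/1000 + 1) = 0.01124000 × 0.993100
R_sample = 0.0111624

0.011162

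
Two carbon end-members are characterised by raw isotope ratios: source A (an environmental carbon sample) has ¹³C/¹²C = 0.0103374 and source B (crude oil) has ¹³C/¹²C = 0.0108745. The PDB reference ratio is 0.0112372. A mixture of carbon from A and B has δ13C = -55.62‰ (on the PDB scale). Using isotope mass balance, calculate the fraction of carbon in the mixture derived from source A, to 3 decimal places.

δ_A = (0.0103374/0.0112372 − 1)×1000 = (0.919927 − 1)×1000 = -80.073‰
δ_B = (0.0108745/0.0112372 − 1)×1000 = (0.967723 − 1)×1000 = -32.277‰
f_A = (δ_mix − δ_B)/(δ_A − δ_B) = (-55.62 − (-32.277))/(-80.073 − (-32.277))
f_A = -23.343 / -47.797 = 0.4884

0.488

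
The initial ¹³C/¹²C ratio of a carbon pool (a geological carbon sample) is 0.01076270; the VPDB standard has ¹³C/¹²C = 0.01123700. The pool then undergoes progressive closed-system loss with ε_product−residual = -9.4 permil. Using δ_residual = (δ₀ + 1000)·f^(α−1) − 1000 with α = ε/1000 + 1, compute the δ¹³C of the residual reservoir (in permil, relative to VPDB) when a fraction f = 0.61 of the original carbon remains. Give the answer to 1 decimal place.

-37.7 permil

δ₀ = (0.01076270/0.01123700 − 1)×1000 = (0.957791 − 1)×1000 = -42.209 permil
α − 1 = ε/1000 = -0.0094
f^(α−1) = 0.61^(-0.0094) = 1.004657
δ_res = (-42.209 + 1000) × 1.004657 − 1000 = 962.252 − 1000 = -37.75 permil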